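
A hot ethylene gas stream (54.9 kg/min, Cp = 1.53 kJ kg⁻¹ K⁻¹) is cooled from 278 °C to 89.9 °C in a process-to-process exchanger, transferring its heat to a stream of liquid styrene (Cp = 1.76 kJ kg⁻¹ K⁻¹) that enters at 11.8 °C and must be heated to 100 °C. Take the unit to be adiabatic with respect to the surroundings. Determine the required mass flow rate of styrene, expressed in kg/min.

Heat released by hot stream: Q = 54.9 × 1.53 × (278 − 89.9) = 15800 kJ/min
Energy balance on cold side (adiabatic exchanger): Q = ṁ_c·Cp_c·(T_c,out − T_c,in)
ṁ_c = 15800 / [1.76 × (100 − 11.8)] = 101.78 kg/min

ṁ_c = 102 kg/min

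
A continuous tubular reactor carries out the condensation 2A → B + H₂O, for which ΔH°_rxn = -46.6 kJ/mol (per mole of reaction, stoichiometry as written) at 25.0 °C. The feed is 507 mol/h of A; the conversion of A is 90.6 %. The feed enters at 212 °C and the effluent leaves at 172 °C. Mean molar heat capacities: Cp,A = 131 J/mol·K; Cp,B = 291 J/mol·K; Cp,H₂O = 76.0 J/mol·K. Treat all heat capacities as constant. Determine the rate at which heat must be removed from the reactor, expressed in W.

Q_out = 2730 W

Extent of reaction ξ = 0.906 × 507 / 2 = 229.67 mol/h
Reaction term: ξ·ΔH°_rxn = 229.67 × -46.6 = -10703 kJ/h
Sensible, feed 212→25 °C: -12420 kJ/h
Outlet flows (mol/h): A 47.658, B 229.67, H₂O 229.67
Sensible, products 25→172 °C: 13308 kJ/h
Q = ΔH = -9814.4 kJ/h = -2.7262 kW
Heat removed = 2726.2 W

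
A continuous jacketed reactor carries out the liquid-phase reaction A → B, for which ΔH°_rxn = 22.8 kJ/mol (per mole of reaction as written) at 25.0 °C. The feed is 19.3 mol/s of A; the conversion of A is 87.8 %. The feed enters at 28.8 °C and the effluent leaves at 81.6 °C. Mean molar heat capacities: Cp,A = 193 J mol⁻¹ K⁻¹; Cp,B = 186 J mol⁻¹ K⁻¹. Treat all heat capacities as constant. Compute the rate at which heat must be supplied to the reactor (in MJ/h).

Extent of reaction ξ = 0.878 × 19.3 = 16.945 mol/s
Reaction term: ξ·ΔH°_rxn = 16.945 × 22.8 = 386.36 kJ/s
Sensible, feed 28.8→25 °C: -14.155 kJ/s
Outlet flows (mol/s): A 2.3546, B 16.945
Sensible, products 25→81.6 °C: 204.12 kJ/s
Q = ΔH = 576.32 kJ/s = 576.32 kW
Heat supplied = 2074.7 MJ/h

Q_in = 2070 MJ/h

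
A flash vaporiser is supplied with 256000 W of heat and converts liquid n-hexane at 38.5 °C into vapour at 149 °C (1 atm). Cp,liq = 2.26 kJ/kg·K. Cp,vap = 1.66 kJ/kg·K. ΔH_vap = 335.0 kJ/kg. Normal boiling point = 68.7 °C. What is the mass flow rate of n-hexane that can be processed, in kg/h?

ṁ = 1720 kg/h

Δh = 2.26×(68.7−38.5) + 335.0 + 1.66×(149−68.7) = 536.55 kJ/kg
Q = 256000 W = 256 kJ/s = 921600 kJ/h
ṁ = Q/Δh = 921600 / 536.55 = 1717.6 kg/h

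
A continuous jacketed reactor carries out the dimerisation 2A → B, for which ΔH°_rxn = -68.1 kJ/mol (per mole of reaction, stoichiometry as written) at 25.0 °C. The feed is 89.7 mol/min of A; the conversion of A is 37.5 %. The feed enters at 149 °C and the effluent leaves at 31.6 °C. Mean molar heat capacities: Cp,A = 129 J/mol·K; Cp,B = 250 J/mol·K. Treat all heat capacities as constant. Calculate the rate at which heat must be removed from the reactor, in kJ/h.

Q_out = 150000 kJ/h

Extent of reaction ξ = 0.375 × 89.7 / 2 = 16.819 mol/min
Reaction term: ξ·ΔH°_rxn = 16.819 × -68.1 = -1145.4 kJ/min
Sensible, feed 149→25 °C: -1434.8 kJ/min
Outlet flows (mol/min): A 56.062, B 16.819
Sensible, products 25→31.6 °C: 75.483 kJ/min
Q = ΔH = -2504.7 kJ/min = -41.745 kW
Heat removed = 150280 kJ/h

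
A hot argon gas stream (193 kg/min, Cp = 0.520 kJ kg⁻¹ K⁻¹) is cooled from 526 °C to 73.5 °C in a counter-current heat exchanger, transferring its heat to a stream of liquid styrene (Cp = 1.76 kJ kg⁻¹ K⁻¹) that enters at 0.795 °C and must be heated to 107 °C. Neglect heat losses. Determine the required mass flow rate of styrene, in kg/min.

Heat released by hot stream: Q = 193 × 0.520 × (526 − 73.5) = 45413 kJ/min
Energy balance on cold side (adiabatic exchanger): Q = ṁ_c·Cp_c·(T_c,out − T_c,in)
ṁ_c = 45413 / [1.76 × (107 − 0.795)] = 242.95 kg/min

ṁ_c = 243 kg/min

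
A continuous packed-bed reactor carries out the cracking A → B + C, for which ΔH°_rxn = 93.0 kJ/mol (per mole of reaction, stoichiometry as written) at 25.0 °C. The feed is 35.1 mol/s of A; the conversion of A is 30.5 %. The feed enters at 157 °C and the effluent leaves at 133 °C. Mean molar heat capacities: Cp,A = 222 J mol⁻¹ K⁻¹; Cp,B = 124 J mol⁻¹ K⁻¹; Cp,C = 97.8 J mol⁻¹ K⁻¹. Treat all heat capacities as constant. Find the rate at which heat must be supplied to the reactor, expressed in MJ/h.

Extent of reaction ξ = 0.305 × 35.1 = 10.706 mol/s
Reaction term: ξ·ΔH°_rxn = 10.706 × 93.0 = 995.61 kJ/s
Sensible, feed 157→25 °C: -1028.6 kJ/s
Outlet flows (mol/s): A 24.395, B 10.706, C 10.706
Sensible, products 25→133 °C: 841.33 kJ/s
Q = ΔH = 808.37 kJ/s = 808.37 kW
Heat supplied = 2910.1 MJ/h

Q_in = 2910 MJ/h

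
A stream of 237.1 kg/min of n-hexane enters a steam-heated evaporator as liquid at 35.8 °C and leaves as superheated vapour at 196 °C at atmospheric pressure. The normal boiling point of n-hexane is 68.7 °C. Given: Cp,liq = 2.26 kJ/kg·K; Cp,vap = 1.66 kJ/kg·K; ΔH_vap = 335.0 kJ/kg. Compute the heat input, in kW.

liquid 35.8→68.7 °C: 74.354 kJ/kg
vaporisation at 68.7 °C: 335 kJ/kg
vapour 68.7→196 °C: 211.32 kJ/kg
Δh = 74.354 + 335 + 211.32 = 620.67 kJ/kg
Q = ṁ·Δh = 237.1 kg/min × 620.67 kJ/kg = 147160 kJ/min
|Q| = 2452.7 kW

Q = 2450 kW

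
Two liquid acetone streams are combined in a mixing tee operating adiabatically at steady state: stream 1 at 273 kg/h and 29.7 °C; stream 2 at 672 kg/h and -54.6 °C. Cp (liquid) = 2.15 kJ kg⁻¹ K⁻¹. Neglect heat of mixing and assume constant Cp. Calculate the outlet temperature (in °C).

T_out = -30.2 °C

Energy balance with Q = 0: Σ ṁᵢCp,ᵢ(T_out − Tᵢ) = 0
T_out = Σ ṁᵢCp,ᵢTᵢ / Σ ṁᵢCp,ᵢ
      = -61454 / 2031.8 = -30.247 °C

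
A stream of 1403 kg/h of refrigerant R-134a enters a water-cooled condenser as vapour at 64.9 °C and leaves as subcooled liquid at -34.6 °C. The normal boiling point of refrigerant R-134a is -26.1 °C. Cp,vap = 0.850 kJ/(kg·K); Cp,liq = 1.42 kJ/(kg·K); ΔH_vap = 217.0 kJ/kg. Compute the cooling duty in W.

vapour 64.9→-26.1 °C: -77.35 kJ/kg
condensation at -26.1 °C: -217 kJ/kg
liquid -26.1→-34.6 °C: -12.07 kJ/kg
Δh = -77.35 + -217 + -12.07 = -306.42 kJ/kg
Q = ṁ·Δh = 1403 kg/h × -306.42 kJ/kg = -429910 kJ/h
|Q| = 119.42 kW = 119420 W

Q_c = 119000 W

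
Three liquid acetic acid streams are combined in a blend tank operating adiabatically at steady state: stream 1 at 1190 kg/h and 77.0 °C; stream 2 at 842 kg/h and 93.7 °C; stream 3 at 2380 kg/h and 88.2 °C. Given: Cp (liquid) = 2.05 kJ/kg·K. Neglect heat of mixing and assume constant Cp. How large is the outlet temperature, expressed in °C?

T_out = 86.2 °C

No heat crosses the boundary, so H_out = H_in.
Σ ṁᵢCp,ᵢTᵢ = 1190×2.05×77.0 + 842×2.05×93.7 + 2380×2.05×88.2 = 779900
Σ ṁᵢCp,ᵢ = 1190×2.05 + 842×2.05 + 2380×2.05 = 9044.6
T_out = 779900 / 9044.6 = 86.229 °C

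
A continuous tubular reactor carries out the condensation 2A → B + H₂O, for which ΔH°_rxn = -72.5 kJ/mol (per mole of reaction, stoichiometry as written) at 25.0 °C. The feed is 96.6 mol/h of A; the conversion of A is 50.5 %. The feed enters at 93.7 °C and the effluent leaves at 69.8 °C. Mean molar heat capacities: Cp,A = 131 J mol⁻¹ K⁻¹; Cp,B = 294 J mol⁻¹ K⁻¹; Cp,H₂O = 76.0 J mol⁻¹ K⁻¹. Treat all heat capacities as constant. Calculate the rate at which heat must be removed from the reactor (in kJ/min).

Q_out = 32.5 kJ/min

Extent of reaction ξ = 0.505 × 96.6 / 2 = 24.391 mol/h
Reaction term: ξ·ΔH°_rxn = 24.391 × -72.5 = -1768.4 kJ/h
Sensible, feed 93.7→25 °C: -869.37 kJ/h
Outlet flows (mol/h): A 47.817, B 24.391, H₂O 24.391
Sensible, products 25→69.8 °C: 684.94 kJ/h
Q = ΔH = -1952.8 kJ/h = -0.54245 kW
Heat removed = 32.547 kJ/min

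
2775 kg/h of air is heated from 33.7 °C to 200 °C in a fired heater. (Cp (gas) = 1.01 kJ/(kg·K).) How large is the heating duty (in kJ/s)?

Q = 129 kJ/s

Q = ṁ·Cp·ΔT = 2775 × 1.01 × (200 − 33.7) = 466100 kJ/h
Converting: 466100 / 3600 s = 129.47 kW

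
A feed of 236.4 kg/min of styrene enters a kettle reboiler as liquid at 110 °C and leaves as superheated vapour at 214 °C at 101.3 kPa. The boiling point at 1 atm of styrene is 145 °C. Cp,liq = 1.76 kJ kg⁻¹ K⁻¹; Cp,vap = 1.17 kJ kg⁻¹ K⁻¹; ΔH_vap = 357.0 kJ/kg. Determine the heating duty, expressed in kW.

liquid 110→145 °C: 61.6 kJ/kg
vaporisation at 145 °C: 357 kJ/kg
vapour 145→214 °C: 80.73 kJ/kg
Δh = 61.6 + 357 + 80.73 = 499.33 kJ/kg
Q = ṁ·Δh = 236.4 kg/min × 499.33 kJ/kg = 118040 kJ/min
|Q| = 1967.4 kW

Q = 1970 kW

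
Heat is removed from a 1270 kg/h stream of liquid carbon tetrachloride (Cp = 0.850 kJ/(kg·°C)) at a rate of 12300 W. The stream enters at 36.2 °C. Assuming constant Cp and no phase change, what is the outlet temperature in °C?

Q = 12300 W = 44280 kJ/h
ΔT = Q/(ṁ·Cp) = 44280/(1270×0.850) = 41.019 K
T_out = 36.2 − 41.019 = -4.819 °C

T_out = -4.82 °C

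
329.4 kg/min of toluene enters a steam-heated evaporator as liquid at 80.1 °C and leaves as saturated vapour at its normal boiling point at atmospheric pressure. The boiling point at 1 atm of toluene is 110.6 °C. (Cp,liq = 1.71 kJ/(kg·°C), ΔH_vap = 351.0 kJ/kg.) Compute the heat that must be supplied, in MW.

liquid 80.1→110.6 °C: 52.155 kJ/kg
vaporisation at 110.6 °C: 351 kJ/kg
Δh = 52.155 + 351 = 403.15 kJ/kg
Q = ṁ·Δh = 329.4 kg/min × 403.15 kJ/kg = 132800 kJ/min
|Q| = 2213.3 kW = 2.2133 MW

Q = 2.21 MW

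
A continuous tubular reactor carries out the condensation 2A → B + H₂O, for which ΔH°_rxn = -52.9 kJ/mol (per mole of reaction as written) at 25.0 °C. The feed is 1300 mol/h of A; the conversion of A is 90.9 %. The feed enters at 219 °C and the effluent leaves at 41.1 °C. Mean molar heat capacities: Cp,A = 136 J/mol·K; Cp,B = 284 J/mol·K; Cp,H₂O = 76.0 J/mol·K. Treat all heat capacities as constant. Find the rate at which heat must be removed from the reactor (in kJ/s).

Q_out = 17.2 kJ/s

Extent of reaction ξ = 0.909 × 1300 / 2 = 590.85 mol/h
Reaction term: ξ·ΔH°_rxn = 590.85 × -52.9 = -31256 kJ/h
Sensible, feed 219→25 °C: -34299 kJ/h
Outlet flows (mol/h): A 118.3, B 590.85, H₂O 590.85
Sensible, products 25→41.1 °C: 3683.6 kJ/h
Q = ΔH = -61872 kJ/h = -17.187 kW
Heat removed = 17.187 kJ/s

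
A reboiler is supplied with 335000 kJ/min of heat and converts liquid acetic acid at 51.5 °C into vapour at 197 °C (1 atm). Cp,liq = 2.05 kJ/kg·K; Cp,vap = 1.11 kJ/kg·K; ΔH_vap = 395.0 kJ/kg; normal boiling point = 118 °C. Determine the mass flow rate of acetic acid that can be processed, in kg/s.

Δh = 2.05×(118−51.5) + 395.0 + 1.11×(197−118) = 619.02 kJ/kg
Q = 335000 kJ/min = 5583.3 kJ/s = 5583.3 kJ/s
ṁ = Q/Δh = 5583.3 / 619.02 = 9.0197 kg/s

ṁ = 9.02 kg/s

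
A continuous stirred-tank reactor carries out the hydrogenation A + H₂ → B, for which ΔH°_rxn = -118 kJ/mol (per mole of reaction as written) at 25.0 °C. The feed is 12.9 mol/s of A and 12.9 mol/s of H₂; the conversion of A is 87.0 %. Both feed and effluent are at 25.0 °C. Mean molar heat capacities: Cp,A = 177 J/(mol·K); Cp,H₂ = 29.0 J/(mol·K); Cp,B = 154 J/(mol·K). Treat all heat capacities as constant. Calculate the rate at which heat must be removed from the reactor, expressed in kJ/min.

Q_out = 79500 kJ/min

Extent of reaction ξ = 0.870 × 12.9 = 11.223 mol/s
Reaction term: ξ·ΔH°_rxn = 11.223 × -118 = -1324.3 kJ/s
Q = ΔH = -1324.3 kJ/s = -1324.3 kW
Heat removed = 79459 kJ/min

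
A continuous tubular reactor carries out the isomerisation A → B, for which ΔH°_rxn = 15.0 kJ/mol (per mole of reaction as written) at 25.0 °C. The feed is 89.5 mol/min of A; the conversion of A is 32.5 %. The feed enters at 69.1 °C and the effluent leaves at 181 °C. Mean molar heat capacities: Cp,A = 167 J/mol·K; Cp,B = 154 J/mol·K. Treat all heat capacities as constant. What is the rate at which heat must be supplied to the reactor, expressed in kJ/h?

Extent of reaction ξ = 0.325 × 89.5 = 29.088 mol/min
Reaction term: ξ·ΔH°_rxn = 29.088 × 15.0 = 436.31 kJ/min
Sensible, feed 69.1→25 °C: -659.14 kJ/min
Outlet flows (mol/min): A 60.412, B 29.088
Sensible, products 25→181 °C: 2272.7 kJ/min
Q = ΔH = 2049.8 kJ/min = 34.164 kW
Heat supplied = 122990 kJ/h

Q_in = 123000 kJ/h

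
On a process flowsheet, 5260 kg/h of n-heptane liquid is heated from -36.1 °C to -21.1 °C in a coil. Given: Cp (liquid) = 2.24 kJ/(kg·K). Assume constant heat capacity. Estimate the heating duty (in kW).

Q = ṁ·Cp·ΔT = 5260 × 2.24 × (-21.1 − -36.1) = 176740 kJ/h
Converting: 176740 / 3600 s = 49.093 kW

Q = 49.1 kW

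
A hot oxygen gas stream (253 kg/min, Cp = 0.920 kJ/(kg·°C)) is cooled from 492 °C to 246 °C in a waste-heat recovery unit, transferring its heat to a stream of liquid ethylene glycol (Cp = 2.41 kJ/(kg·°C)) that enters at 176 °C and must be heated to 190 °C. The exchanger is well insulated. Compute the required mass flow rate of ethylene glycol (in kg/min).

Heat released by hot stream: Q = 253 × 0.920 × (492 − 246) = 57259 kJ/min
Energy balance on cold side (adiabatic exchanger): Q = ṁ_c·Cp_c·(T_c,out − T_c,in)
ṁ_c = 57259 / [2.41 × (190 − 176)] = 1697.1 kg/min

ṁ_c = 1700 kg/min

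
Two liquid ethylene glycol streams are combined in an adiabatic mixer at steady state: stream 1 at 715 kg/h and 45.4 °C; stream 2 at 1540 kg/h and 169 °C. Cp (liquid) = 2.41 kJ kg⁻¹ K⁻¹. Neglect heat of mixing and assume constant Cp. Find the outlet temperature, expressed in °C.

No heat crosses the boundary, so H_out = H_in.
Σ ṁᵢCp,ᵢTᵢ = 715×2.41×45.4 + 1540×2.41×169 = 705460
Σ ṁᵢCp,ᵢ = 715×2.41 + 1540×2.41 = 5434.6
T_out = 705460 / 5434.6 = 129.81 °C

T_out = 130 °C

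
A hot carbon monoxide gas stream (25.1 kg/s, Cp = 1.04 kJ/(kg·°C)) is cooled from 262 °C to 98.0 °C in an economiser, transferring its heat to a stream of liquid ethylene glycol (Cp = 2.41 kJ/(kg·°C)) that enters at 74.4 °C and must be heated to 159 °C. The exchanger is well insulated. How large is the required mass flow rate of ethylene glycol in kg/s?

ṁ_c = 21.0 kg/s

Heat released by hot stream: Q = 25.1 × 1.04 × (262 − 98.0) = 4281.1 kJ/s
Energy balance on cold side (adiabatic exchanger): Q = ṁ_c·Cp_c·(T_c,out − T_c,in)
ṁ_c = 4281.1 / [2.41 × (159 − 74.4)] = 20.997 kg/s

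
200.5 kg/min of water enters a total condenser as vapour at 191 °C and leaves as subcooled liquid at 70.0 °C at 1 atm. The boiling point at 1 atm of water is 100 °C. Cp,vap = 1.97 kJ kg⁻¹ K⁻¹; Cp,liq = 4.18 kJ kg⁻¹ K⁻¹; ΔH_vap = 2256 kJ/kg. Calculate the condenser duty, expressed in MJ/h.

Q_c = 30800 MJ/h

vapour 191→100 °C: -179.27 kJ/kg
condensation at 100 °C: -2256 kJ/kg
liquid 100→70.0 °C: -125.4 kJ/kg
Δh = -179.27 + -2256 + -125.4 = -2560.7 kJ/kg
Q = ṁ·Δh = 200.5 kg/min × -2560.7 kJ/kg = -513410 kJ/min
|Q| = 8556.9 kW = 30805 MJ/h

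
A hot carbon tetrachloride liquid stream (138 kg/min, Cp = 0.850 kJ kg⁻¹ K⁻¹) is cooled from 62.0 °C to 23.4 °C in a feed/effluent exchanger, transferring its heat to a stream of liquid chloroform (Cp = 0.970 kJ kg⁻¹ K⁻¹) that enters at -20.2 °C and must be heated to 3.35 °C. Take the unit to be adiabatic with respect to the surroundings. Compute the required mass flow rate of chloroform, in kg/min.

Heat released by hot stream: Q = 138 × 0.850 × (62.0 − 23.4) = 4527.8 kJ/min
Energy balance on cold side (adiabatic exchanger): Q = ṁ_c·Cp_c·(T_c,out − T_c,in)
ṁ_c = 4527.8 / [0.970 × (3.35 − -20.2)] = 198.21 kg/min

ṁ_c = 198 kg/min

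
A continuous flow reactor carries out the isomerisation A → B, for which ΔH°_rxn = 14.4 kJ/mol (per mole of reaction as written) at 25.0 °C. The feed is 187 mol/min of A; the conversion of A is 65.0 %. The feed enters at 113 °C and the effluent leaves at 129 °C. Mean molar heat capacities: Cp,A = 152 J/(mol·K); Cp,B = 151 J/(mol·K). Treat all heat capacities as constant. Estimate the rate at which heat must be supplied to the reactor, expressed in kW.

Q_in = 36.5 kW

Extent of reaction ξ = 0.650 × 187 = 121.55 mol/min
Reaction term: ξ·ΔH°_rxn = 121.55 × 14.4 = 1750.3 kJ/min
Sensible, feed 113→25 °C: -2501.3 kJ/min
Outlet flows (mol/min): A 65.45, B 121.55
Sensible, products 25→129 °C: 2943.5 kJ/min
Q = ΔH = 2192.5 kJ/min = 36.541 kW
Heat supplied = 36.541 kW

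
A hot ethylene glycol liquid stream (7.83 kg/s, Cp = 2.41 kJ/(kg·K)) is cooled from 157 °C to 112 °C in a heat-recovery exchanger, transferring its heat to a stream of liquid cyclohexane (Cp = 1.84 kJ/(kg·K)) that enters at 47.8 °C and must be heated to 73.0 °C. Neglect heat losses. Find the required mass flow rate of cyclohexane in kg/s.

Heat released by hot stream: Q = 7.83 × 2.41 × (157 − 112) = 849.16 kJ/s
Energy balance on cold side (adiabatic exchanger): Q = ṁ_c·Cp_c·(T_c,out − T_c,in)
ṁ_c = 849.16 / [1.84 × (73.0 − 47.8)] = 18.314 kg/s

ṁ_c = 18.3 kg/s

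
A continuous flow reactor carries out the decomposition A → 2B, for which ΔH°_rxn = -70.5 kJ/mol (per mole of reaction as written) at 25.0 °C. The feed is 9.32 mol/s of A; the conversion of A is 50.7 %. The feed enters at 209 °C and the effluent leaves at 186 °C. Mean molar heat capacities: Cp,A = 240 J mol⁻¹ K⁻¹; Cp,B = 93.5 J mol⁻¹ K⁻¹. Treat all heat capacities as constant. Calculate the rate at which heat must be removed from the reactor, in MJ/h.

Q_out = 1530 MJ/h

Extent of reaction ξ = 0.507 × 9.32 = 4.7252 mol/s
Reaction term: ξ·ΔH°_rxn = 4.7252 × -70.5 = -333.13 kJ/s
Sensible, feed 209→25 °C: -411.57 kJ/s
Outlet flows (mol/s): A 4.5948, B 9.4505
Sensible, products 25→186 °C: 319.8 kJ/s
Q = ΔH = -424.9 kJ/s = -424.9 kW
Heat removed = 1529.6 MJ/h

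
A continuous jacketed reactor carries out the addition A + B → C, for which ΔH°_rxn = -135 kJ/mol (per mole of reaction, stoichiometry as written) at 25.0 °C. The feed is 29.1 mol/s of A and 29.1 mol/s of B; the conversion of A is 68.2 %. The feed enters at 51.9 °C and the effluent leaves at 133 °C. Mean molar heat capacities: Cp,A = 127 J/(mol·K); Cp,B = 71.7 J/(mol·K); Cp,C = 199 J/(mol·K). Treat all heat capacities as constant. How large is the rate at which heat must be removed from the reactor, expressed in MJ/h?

Extent of reaction ξ = 0.682 × 29.1 = 19.846 mol/s
Reaction term: ξ·ΔH°_rxn = 19.846 × -135 = -2679.2 kJ/s
Sensible, feed 51.9→25 °C: -155.54 kJ/s
Outlet flows (mol/s): A 9.2538, B 9.2538, C 19.846
Sensible, products 25→133 °C: 625.12 kJ/s
Q = ΔH = -2209.7 kJ/s = -2209.7 kW
Heat removed = 7954.8 MJ/h

Q_out = 7950 MJ/h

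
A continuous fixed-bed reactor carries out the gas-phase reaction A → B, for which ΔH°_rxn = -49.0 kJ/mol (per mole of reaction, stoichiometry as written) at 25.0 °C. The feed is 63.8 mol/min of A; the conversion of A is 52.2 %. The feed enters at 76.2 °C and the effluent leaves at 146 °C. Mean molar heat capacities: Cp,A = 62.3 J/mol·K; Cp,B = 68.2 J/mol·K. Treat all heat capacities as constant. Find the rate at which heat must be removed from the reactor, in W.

Q_out = 22200 W

Extent of reaction ξ = 0.522 × 63.8 = 33.304 mol/min
Reaction term: ξ·ΔH°_rxn = 33.304 × -49.0 = -1631.9 kJ/min
Sensible, feed 76.2→25 °C: -203.51 kJ/min
Outlet flows (mol/min): A 30.496, B 33.304
Sensible, products 25→146 °C: 504.72 kJ/min
Q = ΔH = -1330.7 kJ/min = -22.178 kW
Heat removed = 22178 W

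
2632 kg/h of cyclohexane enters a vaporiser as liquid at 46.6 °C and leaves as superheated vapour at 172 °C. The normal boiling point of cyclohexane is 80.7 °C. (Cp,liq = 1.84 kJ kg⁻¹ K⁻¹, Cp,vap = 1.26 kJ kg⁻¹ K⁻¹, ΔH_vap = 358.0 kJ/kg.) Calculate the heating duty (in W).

liquid 46.6→80.7 °C: 62.744 kJ/kg
vaporisation at 80.7 °C: 358 kJ/kg
vapour 80.7→172 °C: 115.04 kJ/kg
Δh = 62.744 + 358 + 115.04 = 535.78 kJ/kg
Q = ṁ·Δh = 2632 kg/h × 535.78 kJ/kg = 1.4102e+06 kJ/h
|Q| = 391.72 kW = 391720 W

Q = 392000 W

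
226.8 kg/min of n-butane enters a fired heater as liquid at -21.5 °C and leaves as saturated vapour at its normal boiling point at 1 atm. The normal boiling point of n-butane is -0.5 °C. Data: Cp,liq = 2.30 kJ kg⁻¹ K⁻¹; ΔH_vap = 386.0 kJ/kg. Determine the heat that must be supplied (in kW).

liquid -21.5→-0.5 °C: 48.3 kJ/kg
vaporisation at -0.5 °C: 386 kJ/kg
Δh = 48.3 + 386 = 434.3 kJ/kg
Q = ṁ·Δh = 226.8 kg/min × 434.3 kJ/kg = 98499 kJ/min
|Q| = 1641.7 kW

Q = 1640 kW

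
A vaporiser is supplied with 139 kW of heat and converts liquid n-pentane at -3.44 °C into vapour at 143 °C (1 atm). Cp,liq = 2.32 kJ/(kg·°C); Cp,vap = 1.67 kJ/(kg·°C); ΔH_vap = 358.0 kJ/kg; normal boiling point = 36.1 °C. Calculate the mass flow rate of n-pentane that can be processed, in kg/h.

ṁ = 796 kg/h

Δh = 2.32×(36.1−-3.44) + 358.0 + 1.67×(143−36.1) = 628.26 kJ/kg
Q = 139 kW = 139 kJ/s = 500400 kJ/h
ṁ = Q/Δh = 500400 / 628.26 = 796.49 kg/h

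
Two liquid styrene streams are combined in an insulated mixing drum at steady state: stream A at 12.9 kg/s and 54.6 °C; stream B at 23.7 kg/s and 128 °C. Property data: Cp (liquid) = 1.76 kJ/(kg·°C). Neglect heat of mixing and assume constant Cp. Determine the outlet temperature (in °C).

T_out = 102 °C

Adiabatic, steady state ⇒ Σ ṁᵢCp,ᵢ(T_out − Tᵢ) = 0
Σ ṁᵢCp,ᵢTᵢ = 12.9×1.76×54.6 + 23.7×1.76×128 = 6578.8
Σ ṁᵢCp,ᵢ = 12.9×1.76 + 23.7×1.76 = 64.416
T_out = 6578.8 / 64.416 = 102.13 °C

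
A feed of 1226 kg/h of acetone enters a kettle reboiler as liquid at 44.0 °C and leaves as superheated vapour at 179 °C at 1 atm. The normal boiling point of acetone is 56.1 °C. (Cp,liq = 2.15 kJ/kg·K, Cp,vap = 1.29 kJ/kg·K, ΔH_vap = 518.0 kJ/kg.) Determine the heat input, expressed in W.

Q = 239000 W

liquid 44.0→56.1 °C: 26.015 kJ/kg
vaporisation at 56.1 °C: 518 kJ/kg
vapour 56.1→179 °C: 158.54 kJ/kg
Δh = 26.015 + 518 + 158.54 = 702.56 kJ/kg
Q = ṁ·Δh = 1226 kg/h × 702.56 kJ/kg = 861330 kJ/h
|Q| = 239.26 kW = 239260 W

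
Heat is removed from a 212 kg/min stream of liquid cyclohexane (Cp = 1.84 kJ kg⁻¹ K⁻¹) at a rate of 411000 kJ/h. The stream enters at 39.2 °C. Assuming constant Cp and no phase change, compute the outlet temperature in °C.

T_out = 21.6 °C

Q = 411000 kJ/h = 6850 kJ/min
ΔT = Q/(ṁ·Cp) = 6850/(212×1.84) = 17.561 K
T_out = 39.2 − 17.561 = 21.639 °C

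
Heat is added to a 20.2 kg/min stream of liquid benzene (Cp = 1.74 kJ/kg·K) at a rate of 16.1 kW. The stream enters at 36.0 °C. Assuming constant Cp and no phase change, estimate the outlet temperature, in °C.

T_out = 63.5 °C

Q = 16.1 kW = 966 kJ/min
ΔT = Q/(ṁ·Cp) = 966/(20.2×1.74) = 27.484 K
T_out = 36.0 + 27.484 = 63.484 °C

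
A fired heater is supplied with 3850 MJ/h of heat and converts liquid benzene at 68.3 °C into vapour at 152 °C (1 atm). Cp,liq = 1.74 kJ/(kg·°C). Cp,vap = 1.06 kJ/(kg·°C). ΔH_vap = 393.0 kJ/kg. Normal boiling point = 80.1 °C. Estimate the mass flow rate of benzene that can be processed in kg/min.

Δh = 1.74×(80.1−68.3) + 393.0 + 1.06×(152−80.1) = 489.75 kJ/kg
Q = 3850 MJ/h = 1069.4 kJ/s = 64167 kJ/min
ṁ = Q/Δh = 64167 / 489.75 = 131.02 kg/min

ṁ = 131 kg/min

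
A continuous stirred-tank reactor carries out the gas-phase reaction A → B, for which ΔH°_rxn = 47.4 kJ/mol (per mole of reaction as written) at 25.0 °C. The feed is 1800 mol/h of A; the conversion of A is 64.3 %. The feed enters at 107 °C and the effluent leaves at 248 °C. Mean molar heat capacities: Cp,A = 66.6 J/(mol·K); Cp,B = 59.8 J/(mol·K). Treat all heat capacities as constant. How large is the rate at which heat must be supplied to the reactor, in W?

Extent of reaction ξ = 0.643 × 1800 = 1157.4 mol/h
Reaction term: ξ·ΔH°_rxn = 1157.4 × 47.4 = 54861 kJ/h
Sensible, feed 107→25 °C: -9830.2 kJ/h
Outlet flows (mol/h): A 642.6, B 1157.4
Sensible, products 25→248 °C: 24978 kJ/h
Q = ΔH = 70009 kJ/h = 19.447 kW
Heat supplied = 19447 W

Q_in = 19400 W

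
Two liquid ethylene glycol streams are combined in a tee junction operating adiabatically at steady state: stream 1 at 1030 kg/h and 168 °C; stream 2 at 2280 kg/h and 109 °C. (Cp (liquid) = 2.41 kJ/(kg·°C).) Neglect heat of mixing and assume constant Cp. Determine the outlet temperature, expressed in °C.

T_out = 127 °C

Adiabatic, steady state ⇒ Σ ṁᵢCp,ᵢ(T_out − Tᵢ) = 0
Σ ṁᵢCp,ᵢTᵢ = 1030×2.41×168 + 2280×2.41×109 = 1.016e+06
Σ ṁᵢCp,ᵢ = 1030×2.41 + 2280×2.41 = 7977.1
T_out = 1.016e+06 / 7977.1 = 127.36 °C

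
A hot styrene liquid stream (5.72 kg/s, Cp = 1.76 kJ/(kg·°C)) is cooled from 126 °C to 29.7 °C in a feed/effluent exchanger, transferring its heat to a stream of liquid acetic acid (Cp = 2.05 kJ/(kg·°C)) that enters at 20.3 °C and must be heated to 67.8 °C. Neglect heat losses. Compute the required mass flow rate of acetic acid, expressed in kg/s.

ṁ_c = 9.96 kg/s

Heat released by hot stream: Q = 5.72 × 1.76 × (126 − 29.7) = 969.47 kJ/s
Energy balance on cold side (adiabatic exchanger): Q = ṁ_c·Cp_c·(T_c,out − T_c,in)
ṁ_c = 969.47 / [2.05 × (67.8 − 20.3)] = 9.9561 kg/s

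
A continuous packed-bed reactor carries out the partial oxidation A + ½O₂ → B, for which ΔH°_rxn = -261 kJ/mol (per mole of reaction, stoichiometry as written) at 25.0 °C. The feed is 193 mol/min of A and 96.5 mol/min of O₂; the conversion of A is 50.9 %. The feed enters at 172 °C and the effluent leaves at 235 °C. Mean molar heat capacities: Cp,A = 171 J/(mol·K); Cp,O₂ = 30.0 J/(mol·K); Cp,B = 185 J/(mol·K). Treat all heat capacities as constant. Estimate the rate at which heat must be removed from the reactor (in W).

Extent of reaction ξ = 0.509 × 193 = 98.237 mol/min
Reaction term: ξ·ΔH°_rxn = 98.237 × -261 = -25640 kJ/min
Sensible, feed 172→25 °C: -5277 kJ/min
Outlet flows (mol/min): A 94.763, O₂ 47.382, B 98.237
Sensible, products 25→235 °C: 7518 kJ/min
Q = ΔH = -23399 kJ/min = -389.98 kW
Heat removed = 389980 W

Q_out = 390000 W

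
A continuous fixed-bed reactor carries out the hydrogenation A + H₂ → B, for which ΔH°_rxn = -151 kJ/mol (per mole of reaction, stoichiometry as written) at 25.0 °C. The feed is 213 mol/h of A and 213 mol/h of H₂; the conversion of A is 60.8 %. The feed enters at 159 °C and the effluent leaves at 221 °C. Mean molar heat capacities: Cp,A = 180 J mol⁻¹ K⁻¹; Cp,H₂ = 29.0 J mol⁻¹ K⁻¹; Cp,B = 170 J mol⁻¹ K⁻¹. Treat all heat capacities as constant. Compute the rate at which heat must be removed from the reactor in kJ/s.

Q_out = 4.94 kJ/s

Extent of reaction ξ = 0.608 × 213 = 129.5 mol/h
Reaction term: ξ·ΔH°_rxn = 129.5 × -151 = -19555 kJ/h
Sensible, feed 159→25 °C: -5965.3 kJ/h
Outlet flows (mol/h): A 83.496, H₂ 83.496, B 129.5
Sensible, products 25→221 °C: 7735.4 kJ/h
Q = ΔH = -17785 kJ/h = -4.9403 kW
Heat removed = 4.9403 kJ/s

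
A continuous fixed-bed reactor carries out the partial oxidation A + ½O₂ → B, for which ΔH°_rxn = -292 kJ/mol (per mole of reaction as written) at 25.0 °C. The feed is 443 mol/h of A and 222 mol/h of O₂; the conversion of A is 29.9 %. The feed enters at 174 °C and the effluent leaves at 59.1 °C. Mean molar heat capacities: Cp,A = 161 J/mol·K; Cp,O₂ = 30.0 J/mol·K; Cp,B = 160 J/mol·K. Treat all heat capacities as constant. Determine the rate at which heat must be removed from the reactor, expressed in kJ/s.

Extent of reaction ξ = 0.299 × 443 = 132.46 mol/h
Reaction term: ξ·ΔH°_rxn = 132.46 × -292 = -38677 kJ/h
Sensible, feed 174→25 °C: -11619 kJ/h
Outlet flows (mol/h): A 310.54, O₂ 155.77, B 132.46
Sensible, products 25→59.1 °C: 2587 kJ/h
Q = ΔH = -47710 kJ/h = -13.253 kW
Heat removed = 13.253 kJ/s

Q_out = 13.3 kJ/s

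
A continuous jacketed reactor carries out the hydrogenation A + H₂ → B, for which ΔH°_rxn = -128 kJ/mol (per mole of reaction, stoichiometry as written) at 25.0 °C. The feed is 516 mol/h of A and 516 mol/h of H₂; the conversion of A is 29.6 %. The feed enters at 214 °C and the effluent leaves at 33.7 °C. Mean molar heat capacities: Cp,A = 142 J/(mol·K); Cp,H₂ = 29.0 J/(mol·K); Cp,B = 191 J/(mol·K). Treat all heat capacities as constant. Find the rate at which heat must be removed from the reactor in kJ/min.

Extent of reaction ξ = 0.296 × 516 = 152.74 mol/h
Reaction term: ξ·ΔH°_rxn = 152.74 × -128 = -19550 kJ/h
Sensible, feed 214→25 °C: -16677 kJ/h
Outlet flows (mol/h): A 363.26, H₂ 363.26, B 152.74
Sensible, products 25→33.7 °C: 794.23 kJ/h
Q = ΔH = -35433 kJ/h = -9.8424 kW
Heat removed = 590.54 kJ/min

Q_out = 591 kJ/min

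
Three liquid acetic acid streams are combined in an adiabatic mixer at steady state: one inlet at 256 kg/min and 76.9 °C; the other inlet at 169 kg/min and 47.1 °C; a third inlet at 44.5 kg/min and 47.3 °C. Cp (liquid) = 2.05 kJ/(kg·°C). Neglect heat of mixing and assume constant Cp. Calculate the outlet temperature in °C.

No heat crosses the boundary, so H_out = H_in.
Σ ṁᵢCp,ᵢTᵢ = 256×2.05×76.9 + 169×2.05×47.1 + 44.5×2.05×47.3 = 60990
Σ ṁᵢCp,ᵢ = 256×2.05 + 169×2.05 + 44.5×2.05 = 962.47
T_out = 60990 / 962.47 = 63.368 °C

T_out = 63.4 °C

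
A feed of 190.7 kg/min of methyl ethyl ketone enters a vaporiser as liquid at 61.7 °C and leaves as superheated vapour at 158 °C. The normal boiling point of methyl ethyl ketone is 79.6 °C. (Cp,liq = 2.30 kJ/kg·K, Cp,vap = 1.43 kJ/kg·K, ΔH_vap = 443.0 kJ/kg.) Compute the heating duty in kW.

Q = 1900 kW

liquid 61.7→79.6 °C: 41.17 kJ/kg
vaporisation at 79.6 °C: 443 kJ/kg
vapour 79.6→158 °C: 112.11 kJ/kg
Δh = 41.17 + 443 + 112.11 = 596.28 kJ/kg
Q = ṁ·Δh = 190.7 kg/min × 596.28 kJ/kg = 113710 kJ/min
|Q| = 1895.2 kW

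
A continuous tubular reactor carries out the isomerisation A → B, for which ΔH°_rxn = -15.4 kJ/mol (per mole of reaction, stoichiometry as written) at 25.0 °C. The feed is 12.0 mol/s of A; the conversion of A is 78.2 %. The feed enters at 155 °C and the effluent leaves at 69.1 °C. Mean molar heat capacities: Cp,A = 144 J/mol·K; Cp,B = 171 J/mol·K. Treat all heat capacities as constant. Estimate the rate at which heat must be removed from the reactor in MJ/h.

Q_out = 1010 MJ/h

Extent of reaction ξ = 0.782 × 12.0 = 9.384 mol/s
Reaction term: ξ·ΔH°_rxn = 9.384 × -15.4 = -144.51 kJ/s
Sensible, feed 155→25 °C: -224.64 kJ/s
Outlet flows (mol/s): A 2.616, B 9.384
Sensible, products 25→69.1 °C: 87.378 kJ/s
Q = ΔH = -281.78 kJ/s = -281.78 kW
Heat removed = 1014.4 MJ/h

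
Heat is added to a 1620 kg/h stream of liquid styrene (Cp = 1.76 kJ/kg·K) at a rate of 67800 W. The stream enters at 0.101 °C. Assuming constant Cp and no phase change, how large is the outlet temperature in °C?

T_out = 85.7 °C

Q = 67800 W = 244080 kJ/h
ΔT = Q/(ṁ·Cp) = 244080/(1620×1.76) = 85.606 K
T_out = 0.101 + 85.606 = 85.707 °C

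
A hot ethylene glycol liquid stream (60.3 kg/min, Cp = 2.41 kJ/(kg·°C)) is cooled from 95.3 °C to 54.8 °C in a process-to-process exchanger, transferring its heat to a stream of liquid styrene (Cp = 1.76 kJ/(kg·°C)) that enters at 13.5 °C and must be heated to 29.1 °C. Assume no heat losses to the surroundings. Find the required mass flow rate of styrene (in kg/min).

Heat released by hot stream: Q = 60.3 × 2.41 × (95.3 − 54.8) = 5885.6 kJ/min
Energy balance on cold side (adiabatic exchanger): Q = ṁ_c·Cp_c·(T_c,out − T_c,in)
ṁ_c = 5885.6 / [1.76 × (29.1 − 13.5)] = 214.36 kg/min

ṁ_c = 214 kg/min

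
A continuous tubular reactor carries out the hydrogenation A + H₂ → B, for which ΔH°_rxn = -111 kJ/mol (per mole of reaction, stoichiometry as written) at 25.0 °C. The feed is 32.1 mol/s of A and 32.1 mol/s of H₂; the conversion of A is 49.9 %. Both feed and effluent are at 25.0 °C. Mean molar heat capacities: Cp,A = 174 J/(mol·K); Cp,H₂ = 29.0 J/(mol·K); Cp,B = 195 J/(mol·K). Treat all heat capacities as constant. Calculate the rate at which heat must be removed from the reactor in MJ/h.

Extent of reaction ξ = 0.499 × 32.1 = 16.018 mol/s
Reaction term: ξ·ΔH°_rxn = 16.018 × -111 = -1778 kJ/s
Q = ΔH = -1778 kJ/s = -1778 kW
Heat removed = 6400.8 MJ/h

Q_out = 6400 MJ/h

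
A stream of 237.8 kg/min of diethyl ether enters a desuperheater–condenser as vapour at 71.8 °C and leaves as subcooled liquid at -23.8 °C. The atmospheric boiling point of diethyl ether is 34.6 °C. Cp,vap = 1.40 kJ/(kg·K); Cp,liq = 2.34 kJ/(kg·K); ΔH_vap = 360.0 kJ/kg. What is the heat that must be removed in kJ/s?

Q_c = 2170 kJ/s

vapour 71.8→34.6 °C: -52.08 kJ/kg
condensation at 34.6 °C: -360 kJ/kg
liquid 34.6→-23.8 °C: -136.66 kJ/kg
Δh = -52.08 + -360 + -136.66 = -548.74 kJ/kg
Q = ṁ·Δh = 237.8 kg/min × -548.74 kJ/kg = -130490 kJ/min
|Q| = 2174.8 kW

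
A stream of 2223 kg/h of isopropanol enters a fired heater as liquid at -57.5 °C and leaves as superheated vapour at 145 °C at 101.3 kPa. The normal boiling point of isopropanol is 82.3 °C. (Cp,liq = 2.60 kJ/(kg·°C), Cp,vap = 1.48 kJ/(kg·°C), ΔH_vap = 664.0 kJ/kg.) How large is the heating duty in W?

Q = 692000 W

liquid -57.5→82.3 °C: 363.48 kJ/kg
vaporisation at 82.3 °C: 664 kJ/kg
vapour 82.3→145 °C: 92.796 kJ/kg
Δh = 363.48 + 664 + 92.796 = 1120.3 kJ/kg
Q = ṁ·Δh = 2223 kg/h × 1120.3 kJ/kg = 2.4904e+06 kJ/h
|Q| = 691.77 kW = 691770 W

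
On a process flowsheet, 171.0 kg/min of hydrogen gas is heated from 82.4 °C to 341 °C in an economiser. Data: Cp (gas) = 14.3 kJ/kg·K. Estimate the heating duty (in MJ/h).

Q = ṁ·Cp·ΔT = 171.0 × 14.3 × (341 − 82.4) = 632350 kJ/min
Converting: 632350 / 60 s = 10539 kW
Heating duty = 37941 MJ/h

Q = 37900 MJ/h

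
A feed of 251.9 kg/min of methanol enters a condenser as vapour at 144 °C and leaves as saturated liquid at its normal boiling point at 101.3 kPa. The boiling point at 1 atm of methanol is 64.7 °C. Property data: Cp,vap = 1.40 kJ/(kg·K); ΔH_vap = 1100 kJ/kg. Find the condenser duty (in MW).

vapour 144→64.7 °C: -111.02 kJ/kg
condensation at 64.7 °C: -1100 kJ/kg
Δh = -111.02 + -1100 = -1211 kJ/kg
Q = ṁ·Δh = 251.9 kg/min × -1211 kJ/kg = -305060 kJ/min
|Q| = 5084.3 kW = 5.0843 MW

Q_c = 5.08 MW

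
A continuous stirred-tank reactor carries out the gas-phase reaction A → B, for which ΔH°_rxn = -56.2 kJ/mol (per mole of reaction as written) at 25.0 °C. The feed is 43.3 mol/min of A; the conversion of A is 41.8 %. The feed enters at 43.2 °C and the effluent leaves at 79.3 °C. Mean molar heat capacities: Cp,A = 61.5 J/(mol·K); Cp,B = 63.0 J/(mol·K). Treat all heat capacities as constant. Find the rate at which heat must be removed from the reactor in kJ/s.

Extent of reaction ξ = 0.418 × 43.3 = 18.099 mol/min
Reaction term: ξ·ΔH°_rxn = 18.099 × -56.2 = -1017.2 kJ/min
Sensible, feed 43.2→25 °C: -48.466 kJ/min
Outlet flows (mol/min): A 25.201, B 18.099
Sensible, products 25→79.3 °C: 146.07 kJ/min
Q = ΔH = -919.58 kJ/min = -15.326 kW
Heat removed = 15.326 kJ/s

Q_out = 15.3 kJ/s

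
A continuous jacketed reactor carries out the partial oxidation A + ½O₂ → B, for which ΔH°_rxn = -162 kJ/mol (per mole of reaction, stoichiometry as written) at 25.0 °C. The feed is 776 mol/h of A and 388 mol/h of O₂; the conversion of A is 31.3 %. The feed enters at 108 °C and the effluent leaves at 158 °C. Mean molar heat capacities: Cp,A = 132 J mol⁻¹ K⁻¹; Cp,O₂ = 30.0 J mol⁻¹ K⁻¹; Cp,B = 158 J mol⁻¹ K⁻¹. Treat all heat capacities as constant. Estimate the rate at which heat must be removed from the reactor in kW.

Q_out = 9.25 kW

Extent of reaction ξ = 0.313 × 776 = 242.89 mol/h
Reaction term: ξ·ΔH°_rxn = 242.89 × -162 = -39348 kJ/h
Sensible, feed 108→25 °C: -9468 kJ/h
Outlet flows (mol/h): A 533.11, O₂ 266.56, B 242.89
Sensible, products 25→158 °C: 15527 kJ/h
Q = ΔH = -33289 kJ/h = -9.2469 kW
Heat removed = 9.2469 kW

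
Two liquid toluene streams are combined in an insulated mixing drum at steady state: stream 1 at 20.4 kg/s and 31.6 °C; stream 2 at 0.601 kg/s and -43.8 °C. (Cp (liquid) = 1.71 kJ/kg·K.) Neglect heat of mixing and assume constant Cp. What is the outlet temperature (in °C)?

No heat crosses the boundary, so H_out = H_in.
T_out = Σ ṁᵢCp,ᵢTᵢ / Σ ṁᵢCp,ᵢ
      = 1057.3 / 35.912 = 29.442 °C

T_out = 29.4 °C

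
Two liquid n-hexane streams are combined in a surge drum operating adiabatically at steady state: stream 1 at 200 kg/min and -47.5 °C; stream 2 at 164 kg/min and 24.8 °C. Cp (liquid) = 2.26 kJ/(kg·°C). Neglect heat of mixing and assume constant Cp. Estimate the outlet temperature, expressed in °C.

T_out = -14.9 °C

Energy balance with Q = 0: Σ ṁᵢCp,ᵢ(T_out − Tᵢ) = 0
T_out = Σ ṁᵢCp,ᵢTᵢ / Σ ṁᵢCp,ᵢ
      = -12278 / 822.64 = -14.925 °C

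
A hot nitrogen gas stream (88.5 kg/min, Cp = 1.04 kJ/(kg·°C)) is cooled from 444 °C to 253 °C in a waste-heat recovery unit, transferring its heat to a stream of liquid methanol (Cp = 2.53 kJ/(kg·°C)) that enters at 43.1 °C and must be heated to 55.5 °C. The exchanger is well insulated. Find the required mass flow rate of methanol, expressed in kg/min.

Heat released by hot stream: Q = 88.5 × 1.04 × (444 − 253) = 17580 kJ/min
Energy balance on cold side (adiabatic exchanger): Q = ṁ_c·Cp_c·(T_c,out − T_c,in)
ṁ_c = 17580 / [2.53 × (55.5 − 43.1)] = 560.36 kg/min

ṁ_c = 560 kg/min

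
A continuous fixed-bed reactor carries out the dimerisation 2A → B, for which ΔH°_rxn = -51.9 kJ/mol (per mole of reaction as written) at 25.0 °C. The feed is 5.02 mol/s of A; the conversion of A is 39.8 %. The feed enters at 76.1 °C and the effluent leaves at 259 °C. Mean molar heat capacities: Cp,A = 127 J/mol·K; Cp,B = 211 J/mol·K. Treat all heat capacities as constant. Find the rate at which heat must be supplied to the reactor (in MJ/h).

Extent of reaction ξ = 0.398 × 5.02 / 2 = 0.99898 mol/s
Reaction term: ξ·ΔH°_rxn = 0.99898 × -51.9 = -51.847 kJ/s
Sensible, feed 76.1→25 °C: -32.578 kJ/s
Outlet flows (mol/s): A 3.022, B 0.99898
Sensible, products 25→259 °C: 139.13 kJ/s
Q = ΔH = 54.707 kJ/s = 54.707 kW
Heat supplied = 196.95 MJ/h

Q_in = 197 MJ/h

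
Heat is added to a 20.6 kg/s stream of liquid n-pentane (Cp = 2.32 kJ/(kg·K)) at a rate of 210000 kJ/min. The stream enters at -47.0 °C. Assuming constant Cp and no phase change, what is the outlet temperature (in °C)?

Q = 210000 kJ/min = 3500 kJ/s
ΔT = Q/(ṁ·Cp) = 3500/(20.6×2.32) = 73.234 K
T_out = -47.0 + 73.234 = 26.234 °C

T_out = 26.2 °C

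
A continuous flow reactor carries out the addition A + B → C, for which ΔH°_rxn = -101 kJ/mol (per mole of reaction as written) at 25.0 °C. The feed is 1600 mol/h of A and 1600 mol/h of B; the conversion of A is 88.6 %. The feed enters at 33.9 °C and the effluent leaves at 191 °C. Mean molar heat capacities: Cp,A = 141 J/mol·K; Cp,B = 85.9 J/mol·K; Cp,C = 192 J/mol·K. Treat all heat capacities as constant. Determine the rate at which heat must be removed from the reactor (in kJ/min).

Q_out = 1570 kJ/min

Extent of reaction ξ = 0.886 × 1600 = 1417.6 mol/h
Reaction term: ξ·ΔH°_rxn = 1417.6 × -101 = -143180 kJ/h
Sensible, feed 33.9→25 °C: -3231.1 kJ/h
Outlet flows (mol/h): A 182.4, B 182.4, C 1417.6
Sensible, products 25→191 °C: 52052 kJ/h
Q = ΔH = -94357 kJ/h = -26.21 kW
Heat removed = 1572.6 kJ/min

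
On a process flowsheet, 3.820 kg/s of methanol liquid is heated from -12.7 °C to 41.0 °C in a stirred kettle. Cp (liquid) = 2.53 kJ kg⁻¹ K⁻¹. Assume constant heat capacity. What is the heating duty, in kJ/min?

Q = 31100 kJ/min

Q = ṁ·Cp·ΔT = 3.820 × 2.53 × (41.0 − -12.7) = 518.99 kJ/s
Heating duty = 31139 kJ/min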